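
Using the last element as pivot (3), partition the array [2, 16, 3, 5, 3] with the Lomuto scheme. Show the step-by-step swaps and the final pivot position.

Lomuto partition with pivot = 3:

Initial array: [2, 16, 3, 5, 3]

arr[0]=2 <= 3: swap with position 0, array becomes [2, 16, 3, 5, 3]
arr[1]=16 > 3: no swap
arr[2]=3 <= 3: swap with position 1, array becomes [2, 3, 16, 5, 3]
arr[3]=5 > 3: no swap

Place pivot at position 2: [2, 3, 3, 5, 16]
Pivot position: 2

After partitioning with pivot 3, the array becomes [2, 3, 3, 5, 16]. The pivot is placed at index 2. All elements to the left of the pivot are <= 3, and all elements to the right are > 3.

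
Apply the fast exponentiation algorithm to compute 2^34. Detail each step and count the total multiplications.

Computing 2^34 by squaring (build up from 2^1; each line after the first costs one multiplication):

2^1 = 2
2^2 = (2^1)^2 = 2^2 = 4
2^4 = (2^2)^2 = 4^2 = 16
2^8 = (2^4)^2 = 16^2 = 256
2^16 = (2^8)^2 = 256^2 = 65536
2^17 = 2 * 2^16 = 2 * 65536 = 131072
2^34 = (2^17)^2 = 131072^2 = 17179869184

Result: 17179869184
Multiplications needed: 6 (6 lines after 2^1)

2^34 = 17179869184. Using exponentiation by squaring, this requires 6 multiplications. The key idea: if the exponent is even, square the half-power; if odd, multiply by the base once.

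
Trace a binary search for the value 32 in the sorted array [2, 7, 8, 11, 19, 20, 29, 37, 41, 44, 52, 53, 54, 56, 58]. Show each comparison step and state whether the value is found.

Binary search for 32 in [2, 7, 8, 11, 19, 20, 29, 37, 41, 44, 52, 53, 54, 56, 58]:

lo=0, hi=14, mid=7, arr[mid]=37 -> 37 > 32, search left half
lo=0, hi=6, mid=3, arr[mid]=11 -> 11 < 32, search right half
lo=4, hi=6, mid=5, arr[mid]=20 -> 20 < 32, search right half
lo=6, hi=6, mid=6, arr[mid]=29 -> 29 < 32, search right half
lo=7 > hi=6, target 32 not found

Binary search determines that 32 is not in the array after 4 comparisons. The search space was exhausted without finding the target.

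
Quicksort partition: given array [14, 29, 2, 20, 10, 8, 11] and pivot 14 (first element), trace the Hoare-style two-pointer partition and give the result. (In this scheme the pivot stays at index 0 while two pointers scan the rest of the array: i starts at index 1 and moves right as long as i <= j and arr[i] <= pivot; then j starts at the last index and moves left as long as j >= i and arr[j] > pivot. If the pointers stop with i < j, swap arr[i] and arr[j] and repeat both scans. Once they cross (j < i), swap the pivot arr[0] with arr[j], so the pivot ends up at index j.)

Hoare-style two-pointer partition with pivot = 14:

Initial array: [14, 29, 2, 20, 10, 8, 11]

Pointers start at i = 1, j = 6.
i stops at index 1 (arr[1]=29 > 14), j stops at index 6 (arr[6]=11 <= 14): swap arr[1] and arr[6], array becomes [14, 11, 2, 20, 10, 8, 29]
i stops at index 3 (arr[3]=20 > 14), j stops at index 5 (arr[5]=8 <= 14): swap arr[3] and arr[5], array becomes [14, 11, 2, 8, 10, 20, 29]
i ends at 5, j ends at 4: the pointers have crossed (j < i), so scanning stops.

Swap pivot arr[0] with arr[4] to place pivot at position 4: [10, 11, 2, 8, 14, 20, 29]
Pivot position: 4

After partitioning with pivot 14, the array becomes [10, 11, 2, 8, 14, 20, 29]. The pivot is placed at index 4. All elements to the left of the pivot are <= 14, and all elements to the right are > 14.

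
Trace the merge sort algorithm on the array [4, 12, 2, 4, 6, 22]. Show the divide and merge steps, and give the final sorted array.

Merge sort trace:

Split: [4, 12, 2, 4, 6, 22] -> [4, 12, 2] and [4, 6, 22]
  Split: [4, 12, 2] -> [4] and [12, 2]
    Split: [12, 2] -> [12] and [2]
    Merge: [12] + [2] -> [2, 12]
  Merge: [4] + [2, 12] -> [2, 4, 12]
  Split: [4, 6, 22] -> [4] and [6, 22]
    Split: [6, 22] -> [6] and [22]
    Merge: [6] + [22] -> [6, 22]
  Merge: [4] + [6, 22] -> [4, 6, 22]
Merge: [2, 4, 12] + [4, 6, 22] -> [2, 4, 4, 6, 12, 22]

Final sorted array: [2, 4, 4, 6, 12, 22]

The merge sort proceeds by recursively splitting the array and merging sorted halves.
After all merges, the sorted array is [2, 4, 4, 6, 12, 22].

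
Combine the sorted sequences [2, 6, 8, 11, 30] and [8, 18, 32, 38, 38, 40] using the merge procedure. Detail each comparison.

Merging process:

Compare 2 vs 8: take 2 from left. Merged: [2]
Compare 6 vs 8: take 6 from left. Merged: [2, 6]
Compare 8 vs 8: take 8 from left. Merged: [2, 6, 8]
Compare 11 vs 8: take 8 from right. Merged: [2, 6, 8, 8]
Compare 11 vs 18: take 11 from left. Merged: [2, 6, 8, 8, 11]
Compare 30 vs 18: take 18 from right. Merged: [2, 6, 8, 8, 11, 18]
Compare 30 vs 32: take 30 from left. Merged: [2, 6, 8, 8, 11, 18, 30]
Append remaining from right: [32, 38, 38, 40]. Merged: [2, 6, 8, 8, 11, 18, 30, 32, 38, 38, 40]

Final merged array: [2, 6, 8, 8, 11, 18, 30, 32, 38, 38, 40]
Total comparisons: 7

The merged array is [2, 6, 8, 8, 11, 18, 30, 32, 38, 38, 40], requiring 7 comparisons. The merge step runs in O(n) time where n is the total number of elements.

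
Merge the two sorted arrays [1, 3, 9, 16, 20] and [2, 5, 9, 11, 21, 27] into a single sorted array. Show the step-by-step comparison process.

Merging process:

Compare 1 vs 2: take 1 from left. Merged: [1]
Compare 3 vs 2: take 2 from right. Merged: [1, 2]
Compare 3 vs 5: take 3 from left. Merged: [1, 2, 3]
Compare 9 vs 5: take 5 from right. Merged: [1, 2, 3, 5]
Compare 9 vs 9: take 9 from left. Merged: [1, 2, 3, 5, 9]
Compare 16 vs 9: take 9 from right. Merged: [1, 2, 3, 5, 9, 9]
Compare 16 vs 11: take 11 from right. Merged: [1, 2, 3, 5, 9, 9, 11]
Compare 16 vs 21: take 16 from left. Merged: [1, 2, 3, 5, 9, 9, 11, 16]
Compare 20 vs 21: take 20 from left. Merged: [1, 2, 3, 5, 9, 9, 11, 16, 20]
Append remaining from right: [21, 27]. Merged: [1, 2, 3, 5, 9, 9, 11, 16, 20, 21, 27]

Final merged array: [1, 2, 3, 5, 9, 9, 11, 16, 20, 21, 27]
Total comparisons: 9

The merged array is [1, 2, 3, 5, 9, 9, 11, 16, 20, 21, 27], requiring 9 comparisons. The merge step runs in O(n) time where n is the total number of elements.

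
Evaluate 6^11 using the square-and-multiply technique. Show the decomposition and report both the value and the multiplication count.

Computing 6^11 by squaring (build up from 6^1; each line after the first costs one multiplication):

6^1 = 6
6^2 = (6^1)^2 = 6^2 = 36
6^4 = (6^2)^2 = 36^2 = 1296
6^5 = 6 * 6^4 = 6 * 1296 = 7776
6^10 = (6^5)^2 = 7776^2 = 60466176
6^11 = 6 * 6^10 = 6 * 60466176 = 362797056

Result: 362797056
Multiplications needed: 5 (5 lines after 6^1)

6^11 = 362797056. Using exponentiation by squaring, this requires 5 multiplications. The key idea: if the exponent is even, square the half-power; if odd, multiply by the base once.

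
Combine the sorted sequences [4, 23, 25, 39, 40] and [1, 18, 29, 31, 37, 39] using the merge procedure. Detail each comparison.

Merging process:

Compare 4 vs 1: take 1 from right. Merged: [1]
Compare 4 vs 18: take 4 from left. Merged: [1, 4]
Compare 23 vs 18: take 18 from right. Merged: [1, 4, 18]
Compare 23 vs 29: take 23 from left. Merged: [1, 4, 18, 23]
Compare 25 vs 29: take 25 from left. Merged: [1, 4, 18, 23, 25]
Compare 39 vs 29: take 29 from right. Merged: [1, 4, 18, 23, 25, 29]
Compare 39 vs 31: take 31 from right. Merged: [1, 4, 18, 23, 25, 29, 31]
Compare 39 vs 37: take 37 from right. Merged: [1, 4, 18, 23, 25, 29, 31, 37]
Compare 39 vs 39: take 39 from left. Merged: [1, 4, 18, 23, 25, 29, 31, 37, 39]
Compare 40 vs 39: take 39 from right. Merged: [1, 4, 18, 23, 25, 29, 31, 37, 39, 39]
Append remaining from left: [40]. Merged: [1, 4, 18, 23, 25, 29, 31, 37, 39, 39, 40]

Final merged array: [1, 4, 18, 23, 25, 29, 31, 37, 39, 39, 40]
Total comparisons: 10

The merged array is [1, 4, 18, 23, 25, 29, 31, 37, 39, 39, 40], requiring 10 comparisons. The merge step runs in O(n) time where n is the total number of elements.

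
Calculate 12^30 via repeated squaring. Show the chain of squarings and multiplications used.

Computing 12^30 by squaring (build up from 12^1; each line after the first costs one multiplication):

12^1 = 12
12^2 = (12^1)^2 = 12^2 = 144
12^3 = 12 * 12^2 = 12 * 144 = 1728
12^6 = (12^3)^2 = 1728^2 = 2985984
12^7 = 12 * 12^6 = 12 * 2985984 = 35831808
12^14 = (12^7)^2 = 35831808^2 = 1283918464548864
12^15 = 12 * 12^14 = 12 * 1283918464548864 = 15407021574586368
12^30 = (12^15)^2 = 15407021574586368^2 = 237376313799769806328950291431424

Result: 237376313799769806328950291431424
Multiplications needed: 7 (7 lines after 12^1)

12^30 = 237376313799769806328950291431424. Using exponentiation by squaring, this requires 7 multiplications. The key idea: if the exponent is even, square the half-power; if odd, multiply by the base once.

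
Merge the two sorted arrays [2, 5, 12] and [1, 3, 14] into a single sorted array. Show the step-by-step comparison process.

Merging process:

Compare 2 vs 1: take 1 from right. Merged: [1]
Compare 2 vs 3: take 2 from left. Merged: [1, 2]
Compare 5 vs 3: take 3 from right. Merged: [1, 2, 3]
Compare 5 vs 14: take 5 from left. Merged: [1, 2, 3, 5]
Compare 12 vs 14: take 12 from left. Merged: [1, 2, 3, 5, 12]
Append remaining from right: [14]. Merged: [1, 2, 3, 5, 12, 14]

Final merged array: [1, 2, 3, 5, 12, 14]
Total comparisons: 5

The merged array is [1, 2, 3, 5, 12, 14], requiring 5 comparisons. The merge step runs in O(n) time where n is the total number of elements.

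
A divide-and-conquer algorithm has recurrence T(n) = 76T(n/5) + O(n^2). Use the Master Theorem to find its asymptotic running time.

Master Theorem for T(n) = 76T(n/5) + O(n^2):

a = 76, b = 5, c = 2
log_b(a) = log_5(76) = 2.6908

Case 1: c = 2 < log_5(76) = 2.6908
T(n) = O(n^(log_5 76))

For T(n) = 76T(n/5) + O(n^2): log_5(76) = 2.6908. This is Case 1 of the Master Theorem (c < log_b(a), work dominated by leaves), giving O(n^(log_5 76)).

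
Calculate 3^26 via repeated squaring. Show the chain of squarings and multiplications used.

Computing 3^26 by squaring (build up from 3^1; each line after the first costs one multiplication):

3^1 = 3
3^2 = (3^1)^2 = 3^2 = 9
3^3 = 3 * 3^2 = 3 * 9 = 27
3^6 = (3^3)^2 = 27^2 = 729
3^12 = (3^6)^2 = 729^2 = 531441
3^13 = 3 * 3^12 = 3 * 531441 = 1594323
3^26 = (3^13)^2 = 1594323^2 = 2541865828329

Result: 2541865828329
Multiplications needed: 6 (6 lines after 3^1)

3^26 = 2541865828329. Using exponentiation by squaring, this requires 6 multiplications. The key idea: if the exponent is even, square the half-power; if odd, multiply by the base once.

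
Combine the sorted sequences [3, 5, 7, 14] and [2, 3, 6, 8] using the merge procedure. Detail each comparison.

Merging process:

Compare 3 vs 2: take 2 from right. Merged: [2]
Compare 3 vs 3: take 3 from left. Merged: [2, 3]
Compare 5 vs 3: take 3 from right. Merged: [2, 3, 3]
Compare 5 vs 6: take 5 from left. Merged: [2, 3, 3, 5]
Compare 7 vs 6: take 6 from right. Merged: [2, 3, 3, 5, 6]
Compare 7 vs 8: take 7 from left. Merged: [2, 3, 3, 5, 6, 7]
Compare 14 vs 8: take 8 from right. Merged: [2, 3, 3, 5, 6, 7, 8]
Append remaining from left: [14]. Merged: [2, 3, 3, 5, 6, 7, 8, 14]

Final merged array: [2, 3, 3, 5, 6, 7, 8, 14]
Total comparisons: 7

The merged array is [2, 3, 3, 5, 6, 7, 8, 14], requiring 7 comparisons. The merge step runs in O(n) time where n is the total number of elements.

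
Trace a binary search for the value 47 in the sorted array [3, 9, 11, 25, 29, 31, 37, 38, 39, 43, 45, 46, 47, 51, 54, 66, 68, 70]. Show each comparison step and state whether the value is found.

Binary search for 47 in [3, 9, 11, 25, 29, 31, 37, 38, 39, 43, 45, 46, 47, 51, 54, 66, 68, 70]:

lo=0, hi=17, mid=8, arr[mid]=39 -> 39 < 47, search right half
lo=9, hi=17, mid=13, arr[mid]=51 -> 51 > 47, search left half
lo=9, hi=12, mid=10, arr[mid]=45 -> 45 < 47, search right half
lo=11, hi=12, mid=11, arr[mid]=46 -> 46 < 47, search right half
lo=12, hi=12, mid=12, arr[mid]=47 -> Found target at index 12!

Binary search finds 47 at index 12 after 5 comparisons. The search repeatedly halves the search space by comparing with the middle element.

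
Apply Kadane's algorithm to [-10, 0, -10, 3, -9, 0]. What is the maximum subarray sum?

Using Kadane's algorithm on [-10, 0, -10, 3, -9, 0]:

Scanning through the array:
Position 1 (value 0): max_ending_here = 0, max_so_far = 0
Position 2 (value -10): max_ending_here = -10, max_so_far = 0
Position 3 (value 3): max_ending_here = 3, max_so_far = 3
Position 4 (value -9): max_ending_here = -6, max_so_far = 3
Position 5 (value 0): max_ending_here = 0, max_so_far = 3

Maximum subarray: [3]
Maximum sum: 3

The maximum subarray is [3] with sum 3. This subarray runs from index 3 to index 3.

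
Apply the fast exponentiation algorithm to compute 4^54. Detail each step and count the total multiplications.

Computing 4^54 by squaring (build up from 4^1; each line after the first costs one multiplication):

4^1 = 4
4^2 = (4^1)^2 = 4^2 = 16
4^3 = 4 * 4^2 = 4 * 16 = 64
4^6 = (4^3)^2 = 64^2 = 4096
4^12 = (4^6)^2 = 4096^2 = 16777216
4^13 = 4 * 4^12 = 4 * 16777216 = 67108864
4^26 = (4^13)^2 = 67108864^2 = 4503599627370496
4^27 = 4 * 4^26 = 4 * 4503599627370496 = 18014398509481984
4^54 = (4^27)^2 = 18014398509481984^2 = 324518553658426726783156020576256

Result: 324518553658426726783156020576256
Multiplications needed: 8 (8 lines after 4^1)

4^54 = 324518553658426726783156020576256. Using exponentiation by squaring, this requires 8 multiplications. The key idea: if the exponent is even, square the half-power; if odd, multiply by the base once.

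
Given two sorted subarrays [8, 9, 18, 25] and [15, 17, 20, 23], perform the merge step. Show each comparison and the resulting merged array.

Merging process:

Compare 8 vs 15: take 8 from left. Merged: [8]
Compare 9 vs 15: take 9 from left. Merged: [8, 9]
Compare 18 vs 15: take 15 from right. Merged: [8, 9, 15]
Compare 18 vs 17: take 17 from right. Merged: [8, 9, 15, 17]
Compare 18 vs 20: take 18 from left. Merged: [8, 9, 15, 17, 18]
Compare 25 vs 20: take 20 from right. Merged: [8, 9, 15, 17, 18, 20]
Compare 25 vs 23: take 23 from right. Merged: [8, 9, 15, 17, 18, 20, 23]
Append remaining from left: [25]. Merged: [8, 9, 15, 17, 18, 20, 23, 25]

Final merged array: [8, 9, 15, 17, 18, 20, 23, 25]
Total comparisons: 7

The merged array is [8, 9, 15, 17, 18, 20, 23, 25], requiring 7 comparisons. The merge step runs in O(n) time where n is the total number of elements.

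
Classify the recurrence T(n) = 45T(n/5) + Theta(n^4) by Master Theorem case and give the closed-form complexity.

Master Theorem for T(n) = 45T(n/5) + O(n^4):

a = 45, b = 5, c = 4
log_b(a) = log_5(45) = 2.3652

Case 3: c = 4 > log_5(45) = 2.3652
T(n) = O(n^4) = O(n^4)

For T(n) = 45T(n/5) + O(n^4): log_5(45) = 2.3652. This is Case 3 of the Master Theorem (c > log_b(a), work dominated by root), giving O(n^4).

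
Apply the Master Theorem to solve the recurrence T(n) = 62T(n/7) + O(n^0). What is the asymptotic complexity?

Master Theorem for T(n) = 62T(n/7) + O(n^0):

a = 62, b = 7, c = 0
log_b(a) = log_7(62) = 2.1209

Case 1: c = 0 < log_7(62) = 2.1209
T(n) = O(n^(log_7 62))

For T(n) = 62T(n/7) + O(n^0): log_7(62) = 2.1209. This is Case 1 of the Master Theorem (c < log_b(a), work dominated by leaves), giving O(n^(log_7 62)).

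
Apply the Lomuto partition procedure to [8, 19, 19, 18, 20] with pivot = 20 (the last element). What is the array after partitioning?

Lomuto partition with pivot = 20:

Initial array: [8, 19, 19, 18, 20]

arr[0]=8 <= 20: swap with position 0, array becomes [8, 19, 19, 18, 20]
arr[1]=19 <= 20: swap with position 1, array becomes [8, 19, 19, 18, 20]
arr[2]=19 <= 20: swap with position 2, array becomes [8, 19, 19, 18, 20]
arr[3]=18 <= 20: swap with position 3, array becomes [8, 19, 19, 18, 20]

Place pivot at position 4: [8, 19, 19, 18, 20]
Pivot position: 4

After partitioning with pivot 20, the array becomes [8, 19, 19, 18, 20]. The pivot is placed at index 4. All elements to the left of the pivot are <= 20, and all elements to the right are > 20.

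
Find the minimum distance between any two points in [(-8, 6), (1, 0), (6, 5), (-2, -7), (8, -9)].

Computing all pairwise distances among 5 points:

d((-8, 6), (1, 0)) = 10.8167
d((-8, 6), (6, 5)) = 14.0357
d((-8, 6), (-2, -7)) = 14.3178
d((-8, 6), (8, -9)) = 21.9317
d((1, 0), (6, 5)) = 7.0711 <-- minimum
d((1, 0), (-2, -7)) = 7.6158
d((1, 0), (8, -9)) = 11.4018
d((6, 5), (-2, -7)) = 14.4222
d((6, 5), (8, -9)) = 14.1421
d((-2, -7), (8, -9)) = 10.198

Closest pair: (1, 0) and (6, 5) with distance 7.0711

The closest pair is (1, 0) and (6, 5) with Euclidean distance 7.0711. For 5 points, brute-force pairwise comparison is shown above. For large n, the divide-and-conquer algorithm (sort by x, recurse on halves, check the dividing strip) achieves O(n log n).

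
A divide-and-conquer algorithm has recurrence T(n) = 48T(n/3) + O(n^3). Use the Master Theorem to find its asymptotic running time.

Master Theorem for T(n) = 48T(n/3) + O(n^3):

a = 48, b = 3, c = 3
log_b(a) = log_3(48) = 3.5237

Case 1: c = 3 < log_3(48) = 3.5237
T(n) = O(n^(log_3 48))

For T(n) = 48T(n/3) + O(n^3): log_3(48) = 3.5237. This is Case 1 of the Master Theorem (c < log_b(a), work dominated by leaves), giving O(n^(log_3 48)).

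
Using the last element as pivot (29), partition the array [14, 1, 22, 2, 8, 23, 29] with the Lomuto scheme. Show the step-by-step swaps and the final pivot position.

Lomuto partition with pivot = 29:

Initial array: [14, 1, 22, 2, 8, 23, 29]

arr[0]=14 <= 29: swap with position 0, array becomes [14, 1, 22, 2, 8, 23, 29]
arr[1]=1 <= 29: swap with position 1, array becomes [14, 1, 22, 2, 8, 23, 29]
arr[2]=22 <= 29: swap with position 2, array becomes [14, 1, 22, 2, 8, 23, 29]
arr[3]=2 <= 29: swap with position 3, array becomes [14, 1, 22, 2, 8, 23, 29]
arr[4]=8 <= 29: swap with position 4, array becomes [14, 1, 22, 2, 8, 23, 29]
arr[5]=23 <= 29: swap with position 5, array becomes [14, 1, 22, 2, 8, 23, 29]

Place pivot at position 6: [14, 1, 22, 2, 8, 23, 29]
Pivot position: 6

After partitioning with pivot 29, the array becomes [14, 1, 22, 2, 8, 23, 29]. The pivot is placed at index 6. All elements to the left of the pivot are <= 29, and all elements to the right are > 29.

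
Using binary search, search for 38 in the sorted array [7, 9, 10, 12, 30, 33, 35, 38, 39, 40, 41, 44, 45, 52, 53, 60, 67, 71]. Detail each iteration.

Binary search for 38 in [7, 9, 10, 12, 30, 33, 35, 38, 39, 40, 41, 44, 45, 52, 53, 60, 67, 71]:

lo=0, hi=17, mid=8, arr[mid]=39 -> 39 > 38, search left half
lo=0, hi=7, mid=3, arr[mid]=12 -> 12 < 38, search right half
lo=4, hi=7, mid=5, arr[mid]=33 -> 33 < 38, search right half
lo=6, hi=7, mid=6, arr[mid]=35 -> 35 < 38, search right half
lo=7, hi=7, mid=7, arr[mid]=38 -> Found target at index 7!

Binary search finds 38 at index 7 after 5 comparisons. The search repeatedly halves the search space by comparing with the middle element.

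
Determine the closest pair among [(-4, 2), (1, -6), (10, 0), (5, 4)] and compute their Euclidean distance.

Computing all pairwise distances among 4 points:

d((-4, 2), (1, -6)) = 9.434
d((-4, 2), (10, 0)) = 14.1421
d((-4, 2), (5, 4)) = 9.2195
d((1, -6), (10, 0)) = 10.8167
d((1, -6), (5, 4)) = 10.7703
d((10, 0), (5, 4)) = 6.4031 <-- minimum

Closest pair: (10, 0) and (5, 4) with distance 6.4031

The closest pair is (10, 0) and (5, 4) with Euclidean distance 6.4031. For 4 points, brute-force pairwise comparison is shown above. For large n, the divide-and-conquer algorithm (sort by x, recurse on halves, check the dividing strip) achieves O(n log n).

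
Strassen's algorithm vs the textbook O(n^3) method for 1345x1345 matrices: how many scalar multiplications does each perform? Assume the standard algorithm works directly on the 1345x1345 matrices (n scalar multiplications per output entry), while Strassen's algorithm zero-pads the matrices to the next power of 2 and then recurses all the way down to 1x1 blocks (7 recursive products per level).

Matrix multiplication for 1345x1345 matrices:

Strassen's algorithm requires power-of-2 dimensions. Pad 1345x1345 to 2048x2048 (next power of 2).

Standard algorithm: 1345^3 = 2433138625 multiplications
Strassen's algorithm: 7^(log2(2048)) = 7^11 = 1977326743 multiplications
Savings: 2433138625 - 1977326743 = 455811882 multiplications

Standard: 2433138625 multiplications (1345^3). Strassen: 1977326743 multiplications (7^11, after padding to 2048x2048). Strassen reduces 8 recursive multiplications to 7 at each level.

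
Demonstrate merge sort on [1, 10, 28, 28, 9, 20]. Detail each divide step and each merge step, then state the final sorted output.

Merge sort trace:

Split: [1, 10, 28, 28, 9, 20] -> [1, 10, 28] and [28, 9, 20]
  Split: [1, 10, 28] -> [1] and [10, 28]
    Split: [10, 28] -> [10] and [28]
    Merge: [10] + [28] -> [10, 28]
  Merge: [1] + [10, 28] -> [1, 10, 28]
  Split: [28, 9, 20] -> [28] and [9, 20]
    Split: [9, 20] -> [9] and [20]
    Merge: [9] + [20] -> [9, 20]
  Merge: [28] + [9, 20] -> [9, 20, 28]
Merge: [1, 10, 28] + [9, 20, 28] -> [1, 9, 10, 20, 28, 28]

Final sorted array: [1, 9, 10, 20, 28, 28]

The merge sort proceeds by recursively splitting the array and merging sorted halves.
After all merges, the sorted array is [1, 9, 10, 20, 28, 28].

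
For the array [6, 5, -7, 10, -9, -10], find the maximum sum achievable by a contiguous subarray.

Using Kadane's algorithm on [6, 5, -7, 10, -9, -10]:

Scanning through the array:
Position 1 (value 5): max_ending_here = 11, max_so_far = 11
Position 2 (value -7): max_ending_here = 4, max_so_far = 11
Position 3 (value 10): max_ending_here = 14, max_so_far = 14
Position 4 (value -9): max_ending_here = 5, max_so_far = 14
Position 5 (value -10): max_ending_here = -5, max_so_far = 14

Maximum subarray: [6, 5, -7, 10]
Maximum sum: 14

The maximum subarray is [6, 5, -7, 10] with sum 14. This subarray runs from index 0 to index 3.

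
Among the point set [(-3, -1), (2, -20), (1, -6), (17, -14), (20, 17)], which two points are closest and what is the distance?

Computing all pairwise distances among 5 points:

d((-3, -1), (2, -20)) = 19.6469
d((-3, -1), (1, -6)) = 6.4031 <-- minimum
d((-3, -1), (17, -14)) = 23.8537
d((-3, -1), (20, 17)) = 29.2062
d((2, -20), (1, -6)) = 14.0357
d((2, -20), (17, -14)) = 16.1555
d((2, -20), (20, 17)) = 41.1461
d((1, -6), (17, -14)) = 17.8885
d((1, -6), (20, 17)) = 29.8329
d((17, -14), (20, 17)) = 31.1448

Closest pair: (-3, -1) and (1, -6) with distance 6.4031

The closest pair is (-3, -1) and (1, -6) with Euclidean distance 6.4031. For 5 points, brute-force pairwise comparison is shown above. For large n, the divide-and-conquer algorithm (sort by x, recurse on halves, check the dividing strip) achieves O(n log n).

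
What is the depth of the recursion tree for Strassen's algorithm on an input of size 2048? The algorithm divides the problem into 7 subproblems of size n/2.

For divide and conquer with division factor 2:

Problem sizes at each level:
Level 0: 2048
Level 1: 1024
Level 2: 512
Level 3: 256
Level 4: 128
Level 5: 64
Level 6: 32
Level 7: 16
Level 8: 8
Level 9: 4
Level 10: 2
Level 11: 1

The root is level 0 and the size-1 base case is level 11 (the tree spans levels 0 through 11, i.e. 12 levels counting the root), so the depth is the number of divisions: log_2(2048) = 11

The recursion tree depth is log_2(2048) = 11. At each level, the problem size is divided by 2, so it takes 11 divisions to reduce to a base case of size 1. The algorithm makes 7 recursive calls at each level.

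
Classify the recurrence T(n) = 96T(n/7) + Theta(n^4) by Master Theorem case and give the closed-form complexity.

Master Theorem for T(n) = 96T(n/7) + O(n^4):

a = 96, b = 7, c = 4
log_b(a) = log_7(96) = 2.3456

Case 3: c = 4 > log_7(96) = 2.3456
T(n) = O(n^4) = O(n^4)

For T(n) = 96T(n/7) + O(n^4): log_7(96) = 2.3456. This is Case 3 of the Master Theorem (c > log_b(a), work dominated by root), giving O(n^4).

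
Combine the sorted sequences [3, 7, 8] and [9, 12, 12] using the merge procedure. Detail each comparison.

Merging process:

Compare 3 vs 9: take 3 from left. Merged: [3]
Compare 7 vs 9: take 7 from left. Merged: [3, 7]
Compare 8 vs 9: take 8 from left. Merged: [3, 7, 8]
Append remaining from right: [9, 12, 12]. Merged: [3, 7, 8, 9, 12, 12]

Final merged array: [3, 7, 8, 9, 12, 12]
Total comparisons: 3

The merged array is [3, 7, 8, 9, 12, 12], requiring 3 comparisons. The merge step runs in O(n) time where n is the total number of elements.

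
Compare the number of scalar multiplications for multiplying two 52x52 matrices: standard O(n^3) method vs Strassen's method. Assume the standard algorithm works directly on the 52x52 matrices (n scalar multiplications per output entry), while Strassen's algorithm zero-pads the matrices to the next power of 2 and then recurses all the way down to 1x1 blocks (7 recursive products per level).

Matrix multiplication for 52x52 matrices:

Strassen's algorithm requires power-of-2 dimensions. Pad 52x52 to 64x64 (next power of 2).

Standard algorithm: 52^3 = 140608 multiplications
Strassen's algorithm: 7^(log2(64)) = 7^6 = 117649 multiplications
Savings: 140608 - 117649 = 22959 multiplications

Standard: 140608 multiplications (52^3). Strassen: 117649 multiplications (7^6, after padding to 64x64). Strassen reduces 8 recursive multiplications to 7 at each level.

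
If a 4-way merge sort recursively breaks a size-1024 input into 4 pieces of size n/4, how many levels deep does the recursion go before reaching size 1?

For divide and conquer with division factor 4:

Problem sizes at each level:
Level 0: 1024
Level 1: 256
Level 2: 64
Level 3: 16
Level 4: 4
Level 5: 1

The root is level 0 and the size-1 base case is level 5 (the tree spans levels 0 through 5, i.e. 6 levels counting the root), so the depth is the number of divisions: log_4(1024) = 5

The recursion tree depth is log_4(1024) = 5. At each level, the problem size is divided by 4, so it takes 5 divisions to reduce to a base case of size 1. The algorithm makes 4 recursive calls at each level.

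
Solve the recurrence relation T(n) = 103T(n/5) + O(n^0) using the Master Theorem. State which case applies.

Master Theorem for T(n) = 103T(n/5) + O(n^0):

a = 103, b = 5, c = 0
log_b(a) = log_5(103) = 2.8797

Case 1: c = 0 < log_5(103) = 2.8797
T(n) = O(n^(log_5 103))

For T(n) = 103T(n/5) + O(n^0): log_5(103) = 2.8797. This is Case 1 of the Master Theorem (c < log_b(a), work dominated by leaves), giving O(n^(log_5 103)).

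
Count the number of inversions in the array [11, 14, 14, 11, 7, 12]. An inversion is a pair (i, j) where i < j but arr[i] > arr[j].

Finding inversions in [11, 14, 14, 11, 7, 12]:

(0, 4): arr[0]=11 > arr[4]=7
(1, 3): arr[1]=14 > arr[3]=11
(1, 4): arr[1]=14 > arr[4]=7
(1, 5): arr[1]=14 > arr[5]=12
(2, 3): arr[2]=14 > arr[3]=11
(2, 4): arr[2]=14 > arr[4]=7
(2, 5): arr[2]=14 > arr[5]=12
(3, 4): arr[3]=11 > arr[4]=7

Total inversions: 8

The array has 8 inversion(s): (0,4), (1,3), (1,4), (1,5), (2,3), (2,4), (2,5), (3,4). Each pair (i,j) satisfies i < j and arr[i] > arr[j].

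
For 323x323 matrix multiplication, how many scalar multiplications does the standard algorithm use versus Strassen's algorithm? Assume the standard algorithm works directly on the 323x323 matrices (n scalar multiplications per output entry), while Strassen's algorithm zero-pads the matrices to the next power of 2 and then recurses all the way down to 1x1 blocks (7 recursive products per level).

Matrix multiplication for 323x323 matrices:

Strassen's algorithm requires power-of-2 dimensions. Pad 323x323 to 512x512 (next power of 2).

Standard algorithm: 323^3 = 33698267 multiplications
Strassen's algorithm: 7^(log2(512)) = 7^9 = 40353607 multiplications
Difference: 33698267 - 40353607 = -6655340 (Strassen uses MORE here due to padding overhead — for small or just-over-power-of-2 n, padding can outweigh the per-level savings)

Standard: 33698267 multiplications (323^3). Strassen: 40353607 multiplications (7^9, after padding to 512x512). Strassen reduces 8 recursive multiplications to 7 at each level.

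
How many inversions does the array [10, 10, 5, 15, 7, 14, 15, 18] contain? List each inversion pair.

Finding inversions in [10, 10, 5, 15, 7, 14, 15, 18]:

(0, 2): arr[0]=10 > arr[2]=5
(0, 4): arr[0]=10 > arr[4]=7
(1, 2): arr[1]=10 > arr[2]=5
(1, 4): arr[1]=10 > arr[4]=7
(3, 4): arr[3]=15 > arr[4]=7
(3, 5): arr[3]=15 > arr[5]=14

Total inversions: 6

The array has 6 inversion(s): (0,2), (0,4), (1,2), (1,4), (3,4), (3,5). Each pair (i,j) satisfies i < j and arr[i] > arr[j].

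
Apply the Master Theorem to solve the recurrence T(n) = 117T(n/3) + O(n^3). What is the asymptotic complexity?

Master Theorem for T(n) = 117T(n/3) + O(n^3):

a = 117, b = 3, c = 3
log_b(a) = log_3(117) = 4.3347

Case 1: c = 3 < log_3(117) = 4.3347
T(n) = O(n^(log_3 117))

For T(n) = 117T(n/3) + O(n^3): log_3(117) = 4.3347. This is Case 1 of the Master Theorem (c < log_b(a), work dominated by leaves), giving O(n^(log_3 117)).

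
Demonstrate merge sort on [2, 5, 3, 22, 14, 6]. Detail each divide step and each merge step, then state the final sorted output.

Merge sort trace:

Split: [2, 5, 3, 22, 14, 6] -> [2, 5, 3] and [22, 14, 6]
  Split: [2, 5, 3] -> [2] and [5, 3]
    Split: [5, 3] -> [5] and [3]
    Merge: [5] + [3] -> [3, 5]
  Merge: [2] + [3, 5] -> [2, 3, 5]
  Split: [22, 14, 6] -> [22] and [14, 6]
    Split: [14, 6] -> [14] and [6]
    Merge: [14] + [6] -> [6, 14]
  Merge: [22] + [6, 14] -> [6, 14, 22]
Merge: [2, 3, 5] + [6, 14, 22] -> [2, 3, 5, 6, 14, 22]

Final sorted array: [2, 3, 5, 6, 14, 22]

The merge sort proceeds by recursively splitting the array and merging sorted halves.
After all merges, the sorted array is [2, 3, 5, 6, 14, 22].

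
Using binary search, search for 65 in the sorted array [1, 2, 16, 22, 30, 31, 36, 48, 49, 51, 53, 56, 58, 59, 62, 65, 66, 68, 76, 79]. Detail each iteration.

Binary search for 65 in [1, 2, 16, 22, 30, 31, 36, 48, 49, 51, 53, 56, 58, 59, 62, 65, 66, 68, 76, 79]:

lo=0, hi=19, mid=9, arr[mid]=51 -> 51 < 65, search right half
lo=10, hi=19, mid=14, arr[mid]=62 -> 62 < 65, search right half
lo=15, hi=19, mid=17, arr[mid]=68 -> 68 > 65, search left half
lo=15, hi=16, mid=15, arr[mid]=65 -> Found target at index 15!

Binary search finds 65 at index 15 after 4 comparisons. The search repeatedly halves the search space by comparing with the middle element.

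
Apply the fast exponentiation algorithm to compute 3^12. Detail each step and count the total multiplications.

Computing 3^12 by squaring (build up from 3^1; each line after the first costs one multiplication):

3^1 = 3
3^2 = (3^1)^2 = 3^2 = 9
3^3 = 3 * 3^2 = 3 * 9 = 27
3^6 = (3^3)^2 = 27^2 = 729
3^12 = (3^6)^2 = 729^2 = 531441

Result: 531441
Multiplications needed: 4 (4 lines after 3^1)

3^12 = 531441. Using exponentiation by squaring, this requires 4 multiplications. The key idea: if the exponent is even, square the half-power; if odd, multiply by the base once.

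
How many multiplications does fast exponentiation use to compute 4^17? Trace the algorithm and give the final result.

Computing 4^17 by squaring (build up from 4^1; each line after the first costs one multiplication):

4^1 = 4
4^2 = (4^1)^2 = 4^2 = 16
4^4 = (4^2)^2 = 16^2 = 256
4^8 = (4^4)^2 = 256^2 = 65536
4^16 = (4^8)^2 = 65536^2 = 4294967296
4^17 = 4 * 4^16 = 4 * 4294967296 = 17179869184

Result: 17179869184
Multiplications needed: 5 (5 lines after 4^1)

4^17 = 17179869184. Using exponentiation by squaring, this requires 5 multiplications. The key idea: if the exponent is even, square the half-power; if odd, multiply by the base once.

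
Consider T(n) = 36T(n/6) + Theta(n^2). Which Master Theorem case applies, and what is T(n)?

Master Theorem for T(n) = 36T(n/6) + O(n^2):

a = 36, b = 6, c = 2
log_b(a) = log_6(36) = 2.0000

Case 2: c = 2 = log_6(36) = 2.0000
T(n) = O(n^2 log n) = O(n^2 log n)

For T(n) = 36T(n/6) + O(n^2): log_6(36) = 2.0000. This is Case 2 of the Master Theorem (c = log_b(a), equal work at all levels), giving O(n^2 log n).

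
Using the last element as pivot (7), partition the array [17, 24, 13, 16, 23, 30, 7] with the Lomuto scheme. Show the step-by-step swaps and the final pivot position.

Lomuto partition with pivot = 7:

Initial array: [17, 24, 13, 16, 23, 30, 7]

arr[0]=17 > 7: no swap
arr[1]=24 > 7: no swap
arr[2]=13 > 7: no swap
arr[3]=16 > 7: no swap
arr[4]=23 > 7: no swap
arr[5]=30 > 7: no swap

Place pivot at position 0: [7, 24, 13, 16, 23, 30, 17]
Pivot position: 0

After partitioning with pivot 7, the array becomes [7, 24, 13, 16, 23, 30, 17]. The pivot is placed at index 0. All elements to the left of the pivot are <= 7, and all elements to the right are > 7.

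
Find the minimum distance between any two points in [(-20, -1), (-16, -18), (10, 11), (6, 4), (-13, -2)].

Computing all pairwise distances among 5 points:

d((-20, -1), (-16, -18)) = 17.4642
d((-20, -1), (10, 11)) = 32.311
d((-20, -1), (6, 4)) = 26.4764
d((-20, -1), (-13, -2)) = 7.0711 <-- minimum
d((-16, -18), (10, 11)) = 38.9487
d((-16, -18), (6, 4)) = 31.1127
d((-16, -18), (-13, -2)) = 16.2788
d((10, 11), (6, 4)) = 8.0623
d((10, 11), (-13, -2)) = 26.4197
d((6, 4), (-13, -2)) = 19.9249

Closest pair: (-20, -1) and (-13, -2) with distance 7.0711

The closest pair is (-20, -1) and (-13, -2) with Euclidean distance 7.0711. For 5 points, brute-force pairwise comparison is shown above. For large n, the divide-and-conquer algorithm (sort by x, recurse on halves, check the dividing strip) achieves O(n log n).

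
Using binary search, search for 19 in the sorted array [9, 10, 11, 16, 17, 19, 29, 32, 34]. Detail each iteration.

Binary search for 19 in [9, 10, 11, 16, 17, 19, 29, 32, 34]:

lo=0, hi=8, mid=4, arr[mid]=17 -> 17 < 19, search right half
lo=5, hi=8, mid=6, arr[mid]=29 -> 29 > 19, search left half
lo=5, hi=5, mid=5, arr[mid]=19 -> Found target at index 5!

Binary search finds 19 at index 5 after 3 comparisons. The search repeatedly halves the search space by comparing with the middle element.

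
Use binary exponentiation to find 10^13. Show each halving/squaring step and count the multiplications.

Computing 10^13 by squaring (build up from 10^1; each line after the first costs one multiplication):

10^1 = 10
10^2 = (10^1)^2 = 10^2 = 100
10^3 = 10 * 10^2 = 10 * 100 = 1000
10^6 = (10^3)^2 = 1000^2 = 1000000
10^12 = (10^6)^2 = 1000000^2 = 1000000000000
10^13 = 10 * 10^12 = 10 * 1000000000000 = 10000000000000

Result: 10000000000000
Multiplications needed: 5 (5 lines after 10^1)

10^13 = 10000000000000. Using exponentiation by squaring, this requires 5 multiplications. The key idea: if the exponent is even, square the half-power; if odd, multiply by the base once.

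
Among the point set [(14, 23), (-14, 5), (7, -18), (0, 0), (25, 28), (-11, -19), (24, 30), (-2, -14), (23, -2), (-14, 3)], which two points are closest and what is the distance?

Computing all pairwise distances among 10 points:

d((14, 23), (-14, 5)) = 33.2866
d((14, 23), (7, -18)) = 41.5933
d((14, 23), (0, 0)) = 26.9258
d((14, 23), (25, 28)) = 12.083
d((14, 23), (-11, -19)) = 48.8774
d((14, 23), (24, 30)) = 12.2066
d((14, 23), (-2, -14)) = 40.3113
d((14, 23), (23, -2)) = 26.5707
d((14, 23), (-14, 3)) = 34.4093
d((-14, 5), (7, -18)) = 31.1448
d((-14, 5), (0, 0)) = 14.8661
d((-14, 5), (25, 28)) = 45.2769
d((-14, 5), (-11, -19)) = 24.1868
d((-14, 5), (24, 30)) = 45.4863
d((-14, 5), (-2, -14)) = 22.4722
d((-14, 5), (23, -2)) = 37.6563
d((-14, 5), (-14, 3)) = 2.0 <-- minimum
d((7, -18), (0, 0)) = 19.3132
d((7, -18), (25, 28)) = 49.3964
d((7, -18), (-11, -19)) = 18.0278
d((7, -18), (24, 30)) = 50.9215
d((7, -18), (-2, -14)) = 9.8489
d((7, -18), (23, -2)) = 22.6274
d((7, -18), (-14, 3)) = 29.6985
d((0, 0), (25, 28)) = 37.5366
d((0, 0), (-11, -19)) = 21.9545
d((0, 0), (24, 30)) = 38.4187
d((0, 0), (-2, -14)) = 14.1421
d((0, 0), (23, -2)) = 23.0868
d((0, 0), (-14, 3)) = 14.3178
d((25, 28), (-11, -19)) = 59.203
d((25, 28), (24, 30)) = 2.2361
d((25, 28), (-2, -14)) = 49.93
d((25, 28), (23, -2)) = 30.0666
d((25, 28), (-14, 3)) = 46.3249
d((-11, -19), (24, 30)) = 60.2163
d((-11, -19), (-2, -14)) = 10.2956
d((-11, -19), (23, -2)) = 38.0132
d((-11, -19), (-14, 3)) = 22.2036
d((24, 30), (-2, -14)) = 51.1077
d((24, 30), (23, -2)) = 32.0156
d((24, 30), (-14, 3)) = 46.6154
d((-2, -14), (23, -2)) = 27.7308
d((-2, -14), (-14, 3)) = 20.8087
d((23, -2), (-14, 3)) = 37.3363

Closest pair: (-14, 5) and (-14, 3) with distance 2.0

The closest pair is (-14, 5) and (-14, 3) with Euclidean distance 2.0. For 10 points, brute-force pairwise comparison is shown above. For large n, the divide-and-conquer algorithm (sort by x, recurse on halves, check the dividing strip) achieves O(n log n).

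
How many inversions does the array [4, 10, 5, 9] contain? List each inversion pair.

Finding inversions in [4, 10, 5, 9]:

(1, 2): arr[1]=10 > arr[2]=5
(1, 3): arr[1]=10 > arr[3]=9

Total inversions: 2

The array has 2 inversion(s): (1,2), (1,3). Each pair (i,j) satisfies i < j and arr[i] > arr[j].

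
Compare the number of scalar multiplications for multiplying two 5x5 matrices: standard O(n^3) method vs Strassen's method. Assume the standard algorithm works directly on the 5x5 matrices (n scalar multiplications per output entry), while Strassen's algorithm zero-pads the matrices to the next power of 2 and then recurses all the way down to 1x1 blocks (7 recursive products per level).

Matrix multiplication for 5x5 matrices:

Strassen's algorithm requires power-of-2 dimensions. Pad 5x5 to 8x8 (next power of 2).

Standard algorithm: 5^3 = 125 multiplications
Strassen's algorithm: 7^(log2(8)) = 7^3 = 343 multiplications
Difference: 125 - 343 = -218 (Strassen uses MORE here due to padding overhead — for small or just-over-power-of-2 n, padding can outweigh the per-level savings)

Standard: 125 multiplications (5^3). Strassen: 343 multiplications (7^3, after padding to 8x8). Strassen reduces 8 recursive multiplications to 7 at each level.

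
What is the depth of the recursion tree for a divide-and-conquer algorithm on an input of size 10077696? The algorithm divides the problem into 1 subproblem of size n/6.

For divide and conquer with division factor 6:

Problem sizes at each level:
Level 0: 10077696
Level 1: 1679616
Level 2: 279936
Level 3: 46656
Level 4: 7776
Level 5: 1296
Level 6: 216
Level 7: 36
Level 8: 6
Level 9: 1

The root is level 0 and the size-1 base case is level 9 (the tree spans levels 0 through 9, i.e. 10 levels counting the root), so the depth is the number of divisions: log_6(10077696) = 9

The recursion tree depth is log_6(10077696) = 9. At each level, the problem size is divided by 6, so it takes 9 divisions to reduce to a base case of size 1. The algorithm makes 1 recursive call at each level.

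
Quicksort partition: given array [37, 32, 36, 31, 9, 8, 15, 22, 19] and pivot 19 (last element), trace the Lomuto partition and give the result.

Lomuto partition with pivot = 19:

Initial array: [37, 32, 36, 31, 9, 8, 15, 22, 19]

arr[0]=37 > 19: no swap
arr[1]=32 > 19: no swap
arr[2]=36 > 19: no swap
arr[3]=31 > 19: no swap
arr[4]=9 <= 19: swap with position 0, array becomes [9, 32, 36, 31, 37, 8, 15, 22, 19]
arr[5]=8 <= 19: swap with position 1, array becomes [9, 8, 36, 31, 37, 32, 15, 22, 19]
arr[6]=15 <= 19: swap with position 2, array becomes [9, 8, 15, 31, 37, 32, 36, 22, 19]
arr[7]=22 > 19: no swap

Place pivot at position 3: [9, 8, 15, 19, 37, 32, 36, 22, 31]
Pivot position: 3

After partitioning with pivot 19, the array becomes [9, 8, 15, 19, 37, 32, 36, 22, 31]. The pivot is placed at index 3. All elements to the left of the pivot are <= 19, and all elements to the right are > 19.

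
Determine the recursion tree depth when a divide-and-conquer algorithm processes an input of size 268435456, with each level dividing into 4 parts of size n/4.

For divide and conquer with division factor 4:

Problem sizes at each level:
Level 0: 268435456
Level 1: 67108864
Level 2: 16777216
Level 3: 4194304
Level 4: 1048576
Level 5: 262144
Level 6: 65536
Level 7: 16384
Level 8: 4096
Level 9: 1024
Level 10: 256
Level 11: 64
Level 12: 16
Level 13: 4
Level 14: 1

The root is level 0 and the size-1 base case is level 14 (the tree spans levels 0 through 14, i.e. 15 levels counting the root), so the depth is the number of divisions: log_4(268435456) = 14

The recursion tree depth is log_4(268435456) = 14. At each level, the problem size is divided by 4, so it takes 14 divisions to reduce to a base case of size 1. The algorithm makes 4 recursive calls at each level.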